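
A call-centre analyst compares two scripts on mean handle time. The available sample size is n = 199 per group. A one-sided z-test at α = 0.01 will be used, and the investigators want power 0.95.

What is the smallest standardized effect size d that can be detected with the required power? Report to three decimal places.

d ≈ 0.398

Need Φ(δ − 2.326) = 0.95, so δ = 2.326 + 1.645 = 3.971.
δ = d·√(n/2) ⇒ d = δ/√(n/2) = 3.971/√(199/2) = 0.3981.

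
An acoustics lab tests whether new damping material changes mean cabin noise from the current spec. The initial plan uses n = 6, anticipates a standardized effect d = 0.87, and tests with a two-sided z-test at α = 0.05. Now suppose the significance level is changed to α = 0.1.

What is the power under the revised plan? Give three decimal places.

Power ≈ 0.687

δ = d·√n = 0.87 × √6 = 2.1311 (unchanged). New critical value: z_{0.05} = 1.645.
Revised power = Φ(δ − 1.645) + Φ(−δ − 1.645) = Φ(0.486) + Φ(-3.776) = 0.6866 + 0.0001 = 0.6867.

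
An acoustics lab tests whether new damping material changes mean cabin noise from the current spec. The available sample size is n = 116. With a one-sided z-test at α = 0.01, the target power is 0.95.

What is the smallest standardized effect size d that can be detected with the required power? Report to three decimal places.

Required noncentrality: δ = z_{0.01} + z_{0.05} = 2.326 + 1.645 = 3.971.
δ = d·√n ⇒ d = δ/√n = 3.971/√116 = 0.3687.

d ≈ 0.369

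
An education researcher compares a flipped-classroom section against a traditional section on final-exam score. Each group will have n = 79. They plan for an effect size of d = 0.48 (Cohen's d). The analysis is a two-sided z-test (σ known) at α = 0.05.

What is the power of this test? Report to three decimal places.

Noncentrality parameter: δ = d·√(n/2) = 0.48 × √(79/2) = 3.0168
Critical value for a two-sided test at α = 0.05: z_{α/2} = 1.960.
Power = Φ(δ − 1.960) + Φ(−δ − 1.960) = Φ(1.057) + Φ(-4.977) = 0.8547 + 0.0000 = 0.8547.

Power ≈ 0.855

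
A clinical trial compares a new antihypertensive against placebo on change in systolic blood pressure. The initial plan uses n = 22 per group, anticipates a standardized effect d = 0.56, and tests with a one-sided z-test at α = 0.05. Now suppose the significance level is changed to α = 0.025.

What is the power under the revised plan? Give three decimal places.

Power ≈ 0.459

δ = d·√(n/2) = 0.56 × √(22/2) = 1.8573 (unchanged). New critical value: z_{0.025} = 1.960.
Revised power = Φ(δ − 1.960) = Φ(-0.103) = 0.4591.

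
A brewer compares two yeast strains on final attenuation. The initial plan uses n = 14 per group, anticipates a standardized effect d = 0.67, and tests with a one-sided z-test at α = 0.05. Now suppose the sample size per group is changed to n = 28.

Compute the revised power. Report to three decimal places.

Power ≈ 0.806

With n = 28 per group: δ = d·√(n/2) = 0.67 × √(28/2) = 2.5069. Critical value z_{0.05} = 1.645.
Revised power = P(Z > 1.645 − δ) = Φ(0.862) = 0.8057.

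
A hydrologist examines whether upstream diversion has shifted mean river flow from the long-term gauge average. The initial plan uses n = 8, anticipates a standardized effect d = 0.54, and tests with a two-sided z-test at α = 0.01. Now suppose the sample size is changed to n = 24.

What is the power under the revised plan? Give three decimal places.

Power ≈ 0.528

With n = 24: δ = d·√n = 0.54 × √24 = 2.6454. Critical value z_{0.005} = 2.576.
Revised power = Φ(δ − 2.576) + Φ(−δ − 2.576) = Φ(0.070) + Φ(-5.221) = 0.5278 + 0.0000 = 0.5278.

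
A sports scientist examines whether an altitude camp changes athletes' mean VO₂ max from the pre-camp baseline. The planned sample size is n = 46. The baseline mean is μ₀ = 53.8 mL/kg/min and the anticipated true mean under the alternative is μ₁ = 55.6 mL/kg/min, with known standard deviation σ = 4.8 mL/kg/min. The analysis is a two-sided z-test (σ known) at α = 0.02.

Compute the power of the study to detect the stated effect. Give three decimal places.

Standardized effect: d = |μ₁ − μ₀| / σ = |55.6 − 53.8| / 4.8 = 0.3750
Noncentrality parameter: δ = d·√n = 0.3750 × √46 = 2.5434
Critical value for a two-sided test at α = 0.02: z_{α/2} = 2.326.
Power = Φ(δ − 2.326) + Φ(−δ − 2.326) = Φ(0.217) + Φ(-4.870) = 0.5859 + 0.0000 = 0.5859.

Power ≈ 0.586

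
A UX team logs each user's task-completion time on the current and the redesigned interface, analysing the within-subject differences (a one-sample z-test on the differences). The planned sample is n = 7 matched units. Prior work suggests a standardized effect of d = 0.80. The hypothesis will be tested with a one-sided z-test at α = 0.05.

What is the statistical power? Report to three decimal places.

Power ≈ 0.681

Noncentrality parameter: δ = d·√n = 0.80 × √7 = 2.1166
One-sided α = 0.05 → critical value z_{0.05} = 1.645.
Power = P(Z > 1.645 − δ) = Φ(0.472) = 0.6814.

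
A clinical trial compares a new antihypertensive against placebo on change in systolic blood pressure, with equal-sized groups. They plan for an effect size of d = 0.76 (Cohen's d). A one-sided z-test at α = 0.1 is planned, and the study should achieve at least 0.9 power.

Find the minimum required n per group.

For power 0.9 need Φ(δ − z_{0.1}) = 0.9, so δ = z_{0.1} + z_{0.10} = 1.282 + 1.282 = 2.563.
δ = d·√(n/2) ⇒ n = 2(δ/d)² = 2 × (2.563 / 0.76)² = 22.75.
Round up to the next whole unit.

n = 23 per group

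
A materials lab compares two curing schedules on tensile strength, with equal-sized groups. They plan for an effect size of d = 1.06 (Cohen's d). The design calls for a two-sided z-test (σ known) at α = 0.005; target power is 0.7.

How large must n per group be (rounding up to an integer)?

n = 20 per group

For power 0.7 need Φ(δ − z_{0.0025}) = 0.7, so δ = z_{0.0025} + z_{0.30} = 2.807 + 0.524 = 3.331.
(For δ > 0 the lower-tail rejection region contributes negligibly to power, so the one-term inversion is standard.)
δ = d·√(n/2) ⇒ n = 2(δ/d)² = 2 × (3.331 / 1.06)² = 19.76.
Round up to the next whole unit.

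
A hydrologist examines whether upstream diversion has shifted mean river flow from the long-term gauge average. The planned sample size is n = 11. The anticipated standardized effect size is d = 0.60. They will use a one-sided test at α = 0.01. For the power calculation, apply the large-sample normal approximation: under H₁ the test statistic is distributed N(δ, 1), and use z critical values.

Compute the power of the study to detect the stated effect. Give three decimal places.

Noncentrality parameter: δ = d·√n = 0.60 × √11 = 1.9900
Critical value for a one-sided test at α = 0.01: z_α = 2.326.
Power = Φ(δ − 2.326) = Φ(-0.336) = 0.3683.

Power ≈ 0.368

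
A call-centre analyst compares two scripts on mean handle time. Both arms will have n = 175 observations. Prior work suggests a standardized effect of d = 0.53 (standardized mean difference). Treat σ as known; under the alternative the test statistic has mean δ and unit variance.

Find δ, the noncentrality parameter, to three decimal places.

δ ≈ 4.958

The noncentrality parameter scales effect size by the design's sample-size factor: δ = d·√(n/2) = 0.53 × √(175/2) = 4.9577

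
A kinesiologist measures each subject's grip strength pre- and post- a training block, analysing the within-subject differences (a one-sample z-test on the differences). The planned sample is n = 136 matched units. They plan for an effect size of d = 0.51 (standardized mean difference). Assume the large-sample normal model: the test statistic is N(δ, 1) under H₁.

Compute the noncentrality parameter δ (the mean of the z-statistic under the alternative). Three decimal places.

δ ≈ 5.948

The noncentrality parameter scales effect size by the design's sample-size factor: δ = d·√n = 0.51 × √136 = 5.9476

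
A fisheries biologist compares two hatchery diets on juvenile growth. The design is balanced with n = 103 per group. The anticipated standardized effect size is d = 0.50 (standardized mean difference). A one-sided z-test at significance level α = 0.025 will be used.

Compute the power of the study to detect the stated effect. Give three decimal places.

Power ≈ 0.948

Noncentrality parameter: δ = d·√(n/2) = 0.50 × √(103/2) = 3.5882
Critical value for a one-sided test at α = 0.025: z_α = 1.960.
Power = P(Z > 1.960 − δ) = Φ(1.628) = 0.9483.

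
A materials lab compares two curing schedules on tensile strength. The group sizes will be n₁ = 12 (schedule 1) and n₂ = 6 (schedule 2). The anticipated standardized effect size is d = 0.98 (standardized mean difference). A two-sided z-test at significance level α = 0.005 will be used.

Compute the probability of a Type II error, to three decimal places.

Noncentrality parameter: δ = d / √(1/n₁ + 1/n₂) = 0.98 / √(1/12 + 1/6) = 1.9600
Two-sided α = 0.005 → critical value z_{0.0025} = 2.807.
Power = Φ(δ − 2.807) + Φ(−δ − 2.807) = Φ(-0.847) + Φ(-4.767) = 0.1985 + 0.0000 = 0.1985.
Type II error: β = 1 − power = 1 − 0.1985 = 0.8015.

β ≈ 0.802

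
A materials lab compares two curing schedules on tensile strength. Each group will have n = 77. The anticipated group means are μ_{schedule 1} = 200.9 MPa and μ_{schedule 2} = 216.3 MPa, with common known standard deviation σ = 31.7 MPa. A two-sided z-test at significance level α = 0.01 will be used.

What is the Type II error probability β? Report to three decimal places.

β ≈ 0.331

Standardized effect: d = |μ_{schedule 1} − μ_{schedule 2}| / σ = |200.9 − 216.3| / 31.7 = 0.4858
Noncentrality parameter: δ = d·√(n/2) = 0.4858 × √(77/2) = 3.0143
Two-sided α = 0.01 → critical value z_{0.005} = 2.576.
Power = Φ(δ − 2.576) + Φ(−δ − 2.576) = Φ(0.439) + Φ(-5.590) = 0.6695 + 0.0000 = 0.6695.
Type II error: β = 1 − power = 1 − 0.6695 = 0.3305.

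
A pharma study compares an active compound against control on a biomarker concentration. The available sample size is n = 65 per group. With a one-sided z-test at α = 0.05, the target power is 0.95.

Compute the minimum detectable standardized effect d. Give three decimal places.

Need Φ(δ − 1.645) = 0.95, so δ = 1.645 + 1.645 = 3.290.
δ = d·√(n/2) ⇒ d = δ/√(n/2) = 3.290/√(65/2) = 0.5771.

d ≈ 0.577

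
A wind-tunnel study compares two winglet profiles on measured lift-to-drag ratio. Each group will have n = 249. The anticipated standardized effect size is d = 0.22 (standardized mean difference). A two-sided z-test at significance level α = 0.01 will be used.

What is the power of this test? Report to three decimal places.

Power ≈ 0.452

Noncentrality parameter: δ = d·√(n/2) = 0.22 × √(249/2) = 2.4548
Two-sided α = 0.01 → critical value z_{0.005} = 2.576.
Power = Φ(δ − 2.576) + Φ(−δ − 2.576) = Φ(-0.121) + Φ(-5.031) = 0.4518 + 0.0000 = 0.4518.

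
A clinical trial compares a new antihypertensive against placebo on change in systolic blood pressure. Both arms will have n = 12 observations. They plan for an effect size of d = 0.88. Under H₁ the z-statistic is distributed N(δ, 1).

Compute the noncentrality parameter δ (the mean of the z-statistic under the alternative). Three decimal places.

δ ≈ 2.156

δ = d·√(n/2) = 0.88 × √(12/2) = 2.1556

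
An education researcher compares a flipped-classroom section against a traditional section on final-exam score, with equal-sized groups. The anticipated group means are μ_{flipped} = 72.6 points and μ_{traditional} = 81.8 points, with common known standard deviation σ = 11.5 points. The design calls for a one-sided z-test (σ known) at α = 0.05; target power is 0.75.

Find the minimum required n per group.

n = 17 per group

Standardized effect: d = |μ_{flipped} − μ_{traditional}| / σ = |72.6 − 81.8| / 11.5 = 0.8000
For power 0.75 need Φ(δ − z_{0.05}) = 0.75, so δ = z_{0.05} + z_{0.25} = 1.645 + 0.674 = 2.319.
δ = d·√(n/2) ⇒ n = 2(δ/d)² = 2 × (2.319 / 0.8000)² = 16.81.
Rounding up, n = 17 per group.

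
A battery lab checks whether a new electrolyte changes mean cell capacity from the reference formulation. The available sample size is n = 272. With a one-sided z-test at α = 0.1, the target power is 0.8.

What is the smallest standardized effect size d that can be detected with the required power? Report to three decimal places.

Required noncentrality: δ = z_{0.1} + z_{0.20} = 1.282 + 0.842 = 2.123.
δ = d·√n ⇒ d = δ/√n = 2.123/√272 = 0.1287.

d ≈ 0.129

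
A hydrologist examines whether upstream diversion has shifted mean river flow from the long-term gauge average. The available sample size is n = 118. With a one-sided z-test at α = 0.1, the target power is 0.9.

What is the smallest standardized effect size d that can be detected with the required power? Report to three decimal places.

d ≈ 0.236

Need Φ(δ − 1.282) = 0.9, so δ = 1.282 + 1.282 = 2.563.
δ = d·√n ⇒ d = δ/√n = 2.563/√118 = 0.2360.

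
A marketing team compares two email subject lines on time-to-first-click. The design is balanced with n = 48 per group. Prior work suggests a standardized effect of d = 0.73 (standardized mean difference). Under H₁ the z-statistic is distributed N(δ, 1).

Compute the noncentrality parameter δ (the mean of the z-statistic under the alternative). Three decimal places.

δ ≈ 3.576

The noncentrality parameter scales effect size by the design's sample-size factor: δ = d·√(n/2) = 0.73 × √(48/2) = 3.5763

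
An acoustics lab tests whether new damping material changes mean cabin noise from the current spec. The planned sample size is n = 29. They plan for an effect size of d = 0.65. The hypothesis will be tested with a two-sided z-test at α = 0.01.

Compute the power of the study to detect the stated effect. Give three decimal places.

Noncentrality parameter: δ = d·√n = 0.65 × √29 = 3.5004
Critical value for a two-sided test at α = 0.01: z_{α/2} = 2.576.
Power = Φ(δ − 2.576) + Φ(−δ − 2.576) = Φ(0.925) + Φ(-6.076) = 0.8224 + 0.0000 = 0.8224.

Power ≈ 0.822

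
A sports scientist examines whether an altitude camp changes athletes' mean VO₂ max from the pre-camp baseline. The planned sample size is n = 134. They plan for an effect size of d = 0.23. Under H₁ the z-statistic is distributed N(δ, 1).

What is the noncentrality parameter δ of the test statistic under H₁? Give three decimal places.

The noncentrality parameter scales effect size by the design's sample-size factor: δ = d·√n = 0.23 × √134 = 2.6624

δ ≈ 2.662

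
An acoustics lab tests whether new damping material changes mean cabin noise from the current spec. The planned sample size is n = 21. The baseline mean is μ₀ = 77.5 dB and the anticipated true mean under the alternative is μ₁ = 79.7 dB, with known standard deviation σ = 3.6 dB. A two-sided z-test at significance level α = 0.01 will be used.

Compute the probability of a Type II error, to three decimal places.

β ≈ 0.411

Standardized effect: d = |μ₁ − μ₀| / σ = |79.7 − 77.5| / 3.6 = 0.6111
Noncentrality parameter: δ = d·√n = 0.6111 × √21 = 2.8005
Two-sided α = 0.01 → critical value z_{0.005} = 2.576.
Power = Φ(δ − 2.576) + Φ(−δ − 2.576) = Φ(0.225) + Φ(-5.376) = 0.5889 + 0.0000 = 0.5889.
Type II error: β = 1 − power = 1 − 0.5889 = 0.4111.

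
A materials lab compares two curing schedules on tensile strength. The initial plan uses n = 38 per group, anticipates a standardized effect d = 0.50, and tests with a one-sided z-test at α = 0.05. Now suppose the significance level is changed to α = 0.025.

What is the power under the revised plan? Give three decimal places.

δ = d·√(n/2) = 0.50 × √(38/2) = 2.1794 (unchanged). New critical value: z_{0.025} = 1.960.
Revised power = P(Z > 1.960 − δ) = Φ(0.219) = 0.5869.

Power ≈ 0.587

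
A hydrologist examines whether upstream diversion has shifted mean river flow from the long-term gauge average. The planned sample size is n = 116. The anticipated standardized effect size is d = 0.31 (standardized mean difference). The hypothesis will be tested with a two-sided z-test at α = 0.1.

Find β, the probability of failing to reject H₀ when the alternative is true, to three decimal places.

Noncentrality parameter: δ = d·√n = 0.31 × √116 = 3.3388
Critical value for a two-sided test at α = 0.1: z_{α/2} = 1.645.
Power = Φ(δ − 1.645) + Φ(−δ − 1.645) = Φ(1.694) + Φ(-4.984) = 0.9549 + 0.0000 = 0.9549.
Type II error: β = 1 − power = 1 − 0.9549 = 0.0451.

β ≈ 0.045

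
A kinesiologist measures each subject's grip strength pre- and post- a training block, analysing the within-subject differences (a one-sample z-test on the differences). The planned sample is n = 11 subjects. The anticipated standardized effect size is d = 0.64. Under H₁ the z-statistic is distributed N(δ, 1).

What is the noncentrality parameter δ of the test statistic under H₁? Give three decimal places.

δ ≈ 2.123

The noncentrality parameter scales effect size by the design's sample-size factor: δ = d·√n = 0.64 × √11 = 2.1226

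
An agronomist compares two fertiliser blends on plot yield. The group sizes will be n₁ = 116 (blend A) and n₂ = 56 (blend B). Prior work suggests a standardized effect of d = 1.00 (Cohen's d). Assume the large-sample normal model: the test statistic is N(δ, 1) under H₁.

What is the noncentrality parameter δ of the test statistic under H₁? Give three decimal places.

The noncentrality parameter scales effect size by the design's sample-size factor: δ = d / √(1/n₁ + 1/n₂) = 1.00 / √(1/116 + 1/56) = 6.1455

δ ≈ 6.146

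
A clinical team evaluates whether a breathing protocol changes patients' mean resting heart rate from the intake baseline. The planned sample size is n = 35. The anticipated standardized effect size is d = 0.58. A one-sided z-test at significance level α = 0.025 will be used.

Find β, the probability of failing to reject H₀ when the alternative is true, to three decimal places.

β ≈ 0.071

Noncentrality parameter: δ = d·√n = 0.58 × √35 = 3.4313
Critical value for a one-sided test at α = 0.025: z_α = 1.960.
Power = Φ(δ − 1.960) = Φ(1.471) = 0.9294.
Type II error: β = 1 − power = 1 − 0.9294 = 0.0706.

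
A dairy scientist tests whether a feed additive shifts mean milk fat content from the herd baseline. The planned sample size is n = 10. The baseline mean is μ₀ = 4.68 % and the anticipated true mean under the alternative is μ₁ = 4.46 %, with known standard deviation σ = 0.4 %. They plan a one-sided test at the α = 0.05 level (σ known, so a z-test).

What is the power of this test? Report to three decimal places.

Power ≈ 0.538

Standardized effect: d = |μ₁ − μ₀| / σ = |4.46 − 4.68| / 0.4 = 0.5500
Noncentrality parameter: δ = d·√n = 0.5500 × √10 = 1.7393
One-sided α = 0.05 → critical value z_{0.05} = 1.645.
Power = Φ(δ − 1.645) = Φ(0.094) = 0.5376.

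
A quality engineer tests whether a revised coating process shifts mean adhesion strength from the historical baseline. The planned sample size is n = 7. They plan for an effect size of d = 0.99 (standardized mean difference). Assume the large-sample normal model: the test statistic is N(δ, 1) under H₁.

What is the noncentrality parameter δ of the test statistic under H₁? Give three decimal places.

δ ≈ 2.619

The noncentrality parameter scales effect size by the design's sample-size factor: δ = d·√n = 0.99 × √7 = 2.6193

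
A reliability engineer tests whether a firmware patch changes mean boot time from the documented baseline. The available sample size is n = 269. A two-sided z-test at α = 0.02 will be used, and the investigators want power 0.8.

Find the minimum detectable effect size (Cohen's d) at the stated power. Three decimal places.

d ≈ 0.193

Need Φ(δ − 2.326) = 0.8, so δ = 2.326 + 0.842 = 3.168.
(Lower-tail contribution to power is negligible for δ > 0.)
δ = d·√n ⇒ d = δ/√n = 3.168/√269 = 0.1932.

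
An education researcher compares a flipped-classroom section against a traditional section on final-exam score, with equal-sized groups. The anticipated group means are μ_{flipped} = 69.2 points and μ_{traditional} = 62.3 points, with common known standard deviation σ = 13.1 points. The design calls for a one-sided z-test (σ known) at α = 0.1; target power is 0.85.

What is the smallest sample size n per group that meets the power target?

Standardized effect: d = |μ_{flipped} − μ_{traditional}| / σ = |69.2 − 62.3| / 13.1 = 0.5267
For power 0.85 need Φ(δ − z_{0.1}) = 0.85, so δ = z_{0.1} + z_{0.15} = 1.282 + 1.036 = 2.318.
δ = d·√(n/2) ⇒ n = 2(δ/d)² = 2 × (2.318 / 0.5267)² = 38.73.
Round up to the next whole unit.

n = 39 per group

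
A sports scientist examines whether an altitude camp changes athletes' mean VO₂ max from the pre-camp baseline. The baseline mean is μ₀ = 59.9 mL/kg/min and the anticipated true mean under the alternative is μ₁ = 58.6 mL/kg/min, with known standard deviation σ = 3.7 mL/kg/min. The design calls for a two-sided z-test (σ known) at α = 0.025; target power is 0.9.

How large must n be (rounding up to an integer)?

Standardized effect: d = |μ₁ − μ₀| / σ = |58.6 − 59.9| / 3.7 = 0.3514
Set Φ(δ − 2.241) = 0.9; then δ − 2.241 = Φ⁻¹(0.9) = 1.282, giving δ = 3.523.
(The Φ(−δ − z_{α/2}) term is vanishingly small for δ > 0 and is dropped in the standard sample-size formula.)
δ = d·√n ⇒ n = (δ/d)² = (3.523 / 0.3514)² = 100.54.
Rounding up, n = 101.

n = 101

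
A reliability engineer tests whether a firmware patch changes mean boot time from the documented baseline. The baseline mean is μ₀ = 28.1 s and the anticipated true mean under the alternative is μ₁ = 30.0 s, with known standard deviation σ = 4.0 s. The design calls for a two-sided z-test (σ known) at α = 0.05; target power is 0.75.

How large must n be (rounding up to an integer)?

Standardized effect: d = |μ₁ − μ₀| / σ = |30.0 − 28.1| / 4.0 = 0.4750
For power 0.75 need Φ(δ − z_{0.025}) = 0.75, so δ = z_{0.025} + z_{0.25} = 1.960 + 0.674 = 2.634.
(The Φ(−δ − z_{α/2}) term is vanishingly small for δ > 0 and is dropped in the standard sample-size formula.)
δ = d·√n ⇒ n = (δ/d)² = (2.634 / 0.4750)² = 30.76.
Rounding up, n = 31.

n = 31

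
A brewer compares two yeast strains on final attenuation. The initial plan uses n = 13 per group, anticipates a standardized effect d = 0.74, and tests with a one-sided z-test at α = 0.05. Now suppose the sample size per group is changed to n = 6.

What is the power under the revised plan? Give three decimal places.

With n = 6 per group: δ = d·√(n/2) = 0.74 × √(6/2) = 1.2817. Critical value z_{0.05} = 1.645.
Revised power = Φ(δ − 1.645) = Φ(-0.363) = 0.3583.

Power ≈ 0.358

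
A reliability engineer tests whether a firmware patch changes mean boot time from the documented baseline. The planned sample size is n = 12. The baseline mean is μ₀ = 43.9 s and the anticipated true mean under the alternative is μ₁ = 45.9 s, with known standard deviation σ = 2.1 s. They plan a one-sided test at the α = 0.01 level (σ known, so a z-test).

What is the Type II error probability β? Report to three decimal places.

β ≈ 0.165

Standardized effect: d = |μ₁ − μ₀| / σ = |45.9 − 43.9| / 2.1 = 0.9524
Noncentrality parameter: λ = d·√n = 0.9524 × √12 = 3.2991
One-sided α = 0.01 → critical value z_{0.01} = 2.326.
Power = P(Z > 2.326 − λ) = Φ(0.973) = 0.8347.
Type II error: β = 1 − power = 1 − 0.8347 = 0.1653.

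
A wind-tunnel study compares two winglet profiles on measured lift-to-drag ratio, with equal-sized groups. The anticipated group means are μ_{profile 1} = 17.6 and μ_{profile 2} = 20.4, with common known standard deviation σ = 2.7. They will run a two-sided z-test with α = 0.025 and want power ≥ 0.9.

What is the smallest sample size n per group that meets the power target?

Standardized effect: d = |μ_{profile 1} − μ_{profile 2}| / σ = |17.6 − 20.4| / 2.7 = 1.0370
For power 0.9 need Φ(δ − z_{0.0125}) = 0.9, so δ = z_{0.0125} + z_{0.10} = 2.241 + 1.282 = 3.523.
(Ignoring the negligible lower-tail rejection probability gives the usual closed-form inversion.)
δ = d·√(n/2) ⇒ n = 2(δ/d)² = 2 × (3.523 / 1.0370)² = 23.08.
Rounding up, n = 24 per group.

n = 24 per group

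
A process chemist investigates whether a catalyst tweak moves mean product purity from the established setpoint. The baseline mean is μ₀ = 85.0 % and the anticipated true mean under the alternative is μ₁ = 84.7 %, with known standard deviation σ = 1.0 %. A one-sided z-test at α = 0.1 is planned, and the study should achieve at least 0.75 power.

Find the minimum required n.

Standardized effect: d = |μ₁ − μ₀| / σ = |84.7 − 85.0| / 1.0 = 0.3000
For power 0.75 need Φ(δ − z_{0.1}) = 0.75, so δ = z_{0.1} + z_{0.25} = 1.282 + 0.674 = 1.956.
δ = d·√n ⇒ n = (δ/d)² = (1.956 / 0.3000)² = 42.51.
Rounding up, n = 43.

n = 43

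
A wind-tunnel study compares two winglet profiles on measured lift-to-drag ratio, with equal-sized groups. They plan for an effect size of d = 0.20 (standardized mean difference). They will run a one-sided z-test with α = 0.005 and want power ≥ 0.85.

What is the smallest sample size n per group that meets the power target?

n = 653 per group

Set Φ(δ − 2.576) = 0.85; then δ − 2.576 = Φ⁻¹(0.85) = 1.036, giving δ = 3.612.
δ = d·√(n/2) ⇒ n = 2(δ/d)² = 2 × (3.612 / 0.20)² = 652.42.
Rounding up, n = 653 per group.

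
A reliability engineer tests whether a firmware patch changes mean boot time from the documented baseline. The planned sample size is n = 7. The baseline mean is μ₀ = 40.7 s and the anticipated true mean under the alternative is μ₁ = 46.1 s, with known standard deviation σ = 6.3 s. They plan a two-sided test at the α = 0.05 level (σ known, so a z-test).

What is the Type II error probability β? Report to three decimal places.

Standardized effect: d = |μ₁ − μ₀| / σ = |46.1 − 40.7| / 6.3 = 0.8571
Noncentrality parameter: δ = d·√n = 0.8571 × √7 = 2.2678
Two-sided α = 0.05 → critical value z_{0.025} = 1.960.
Power = Φ(δ − 1.960) + Φ(−δ − 1.960) = Φ(0.308) + Φ(-4.228) = 0.6209 + 0.0000 = 0.6209.
Type II error: β = 1 − power = 1 − 0.6209 = 0.3791.

β ≈ 0.379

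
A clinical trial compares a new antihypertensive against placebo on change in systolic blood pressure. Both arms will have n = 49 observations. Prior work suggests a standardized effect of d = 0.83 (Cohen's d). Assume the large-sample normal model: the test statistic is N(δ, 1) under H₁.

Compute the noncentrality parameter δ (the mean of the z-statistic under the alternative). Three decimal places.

δ ≈ 4.108

δ = d·√(n/2) = 0.83 × √(49/2) = 4.1083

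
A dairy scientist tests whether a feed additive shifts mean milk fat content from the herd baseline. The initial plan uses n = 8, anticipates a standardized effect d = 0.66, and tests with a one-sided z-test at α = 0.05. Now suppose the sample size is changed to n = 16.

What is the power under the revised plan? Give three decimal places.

Power ≈ 0.840

With n = 16: δ = d·√n = 0.66 × √16 = 2.6400. Critical value z_{0.05} = 1.645.
Revised power = Φ(δ − 1.645) = Φ(0.995) = 0.8402.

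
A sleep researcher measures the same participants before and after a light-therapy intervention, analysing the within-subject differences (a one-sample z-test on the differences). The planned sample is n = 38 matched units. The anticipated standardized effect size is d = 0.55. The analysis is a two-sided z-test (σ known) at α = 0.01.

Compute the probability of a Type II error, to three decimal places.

β ≈ 0.208

Noncentrality parameter: δ = d·√n = 0.55 × √38 = 3.3904
Critical value for a two-sided test at α = 0.01: z_{α/2} = 2.576.
Power = Φ(δ − 2.576) + Φ(−δ − 2.576) = Φ(0.815) + Φ(-5.966) = 0.7923 + 0.0000 = 0.7923.
Type II error: β = 1 − power = 1 − 0.7923 = 0.2077.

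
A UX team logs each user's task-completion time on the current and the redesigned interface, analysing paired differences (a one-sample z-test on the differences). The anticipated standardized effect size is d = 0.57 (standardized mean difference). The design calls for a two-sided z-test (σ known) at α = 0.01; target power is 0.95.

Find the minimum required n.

Set Φ(δ − 2.576) = 0.95; then δ − 2.576 = Φ⁻¹(0.95) = 1.645, giving δ = 4.221.
(The Φ(−δ − z_{α/2}) term is vanishingly small for δ > 0 and is dropped in the standard sample-size formula.)
δ = d·√n ⇒ n = (δ/d)² = (4.221 / 0.57)² = 54.83.
Round up to the next whole unit.

n = 55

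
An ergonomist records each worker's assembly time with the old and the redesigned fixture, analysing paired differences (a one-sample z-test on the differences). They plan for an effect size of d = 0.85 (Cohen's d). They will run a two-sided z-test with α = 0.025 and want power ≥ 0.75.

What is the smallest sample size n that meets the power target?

Set Φ(δ − 2.241) = 0.75; then δ − 2.241 = Φ⁻¹(0.75) = 0.674, giving δ = 2.916.
(Ignoring the negligible lower-tail rejection probability gives the usual closed-form inversion.)
δ = d·√n ⇒ n = (δ/d)² = (2.916 / 0.85)² = 11.77.
Rounding up, n = 12.

n = 12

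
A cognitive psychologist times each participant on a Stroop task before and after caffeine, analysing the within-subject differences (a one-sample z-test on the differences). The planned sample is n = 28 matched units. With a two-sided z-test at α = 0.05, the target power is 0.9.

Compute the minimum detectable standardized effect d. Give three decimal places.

d ≈ 0.613

Required noncentrality: δ = z_{0.025} + z_{0.10} = 1.960 + 1.282 = 3.242.
(Lower-tail contribution to power is negligible for δ > 0.)
δ = d·√n ⇒ d = δ/√n = 3.242/√28 = 0.6126.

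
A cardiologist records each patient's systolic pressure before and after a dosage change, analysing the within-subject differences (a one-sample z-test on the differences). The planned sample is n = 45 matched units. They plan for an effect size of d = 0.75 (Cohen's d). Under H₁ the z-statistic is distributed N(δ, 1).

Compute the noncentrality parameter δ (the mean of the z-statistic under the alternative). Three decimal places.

δ = d·√n = 0.75 × √45 = 5.0312

δ ≈ 5.031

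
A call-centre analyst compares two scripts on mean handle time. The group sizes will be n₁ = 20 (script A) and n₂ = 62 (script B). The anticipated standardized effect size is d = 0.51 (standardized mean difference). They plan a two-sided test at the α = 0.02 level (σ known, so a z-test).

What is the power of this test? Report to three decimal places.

Power ≈ 0.366

Noncentrality parameter: δ = d / √(1/n₁ + 1/n₂) = 0.51 / √(1/20 + 1/62) = 1.9832
Critical value for a two-sided test at α = 0.02: z_{α/2} = 2.326.
Power = Φ(δ − 2.326) + Φ(−δ − 2.326) = Φ(-0.343) + Φ(-4.310) = 0.3658 + 0.0000 = 0.3658.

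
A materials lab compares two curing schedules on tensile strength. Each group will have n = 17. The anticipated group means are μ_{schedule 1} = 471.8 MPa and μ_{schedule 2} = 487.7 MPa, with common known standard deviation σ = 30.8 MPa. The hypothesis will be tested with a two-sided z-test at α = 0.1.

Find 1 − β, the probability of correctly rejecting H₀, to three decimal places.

Standardized effect: d = |μ_{schedule 1} − μ_{schedule 2}| / σ = |471.8 − 487.7| / 30.8 = 0.5162
Noncentrality parameter: δ = d·√(n/2) = 0.5162 × √(17/2) = 1.5051
Two-sided α = 0.1 → critical value z_{0.05} = 1.645.
Power = Φ(δ − 1.645) + Φ(−δ − 1.645) = Φ(-0.140) + Φ(-3.150) = 0.4444 + 0.0008 = 0.4452.

Power ≈ 0.445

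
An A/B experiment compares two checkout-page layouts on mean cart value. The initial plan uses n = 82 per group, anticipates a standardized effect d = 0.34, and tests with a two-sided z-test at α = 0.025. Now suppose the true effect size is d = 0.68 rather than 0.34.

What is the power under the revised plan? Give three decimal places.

Power ≈ 0.983

With d = 0.68: δ = d·√(n/2) = 0.68 × √(82/2) = 4.3541. Critical value z_{0.0125} = 2.241.
Revised power = Φ(δ − 2.241) + Φ(−δ − 2.241) = Φ(2.113) + Φ(-6.596) = 0.9827 + 0.0000 = 0.9827.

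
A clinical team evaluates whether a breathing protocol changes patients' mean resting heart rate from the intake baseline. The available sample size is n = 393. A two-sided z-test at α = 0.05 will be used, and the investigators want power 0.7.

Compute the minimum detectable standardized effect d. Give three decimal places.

Required noncentrality: δ = z_{0.025} + z_{0.30} = 1.960 + 0.524 = 2.484.
(The second rejection-region term Φ(−δ − z_{α/2}) is negligible and dropped.)
δ = d·√n ⇒ d = δ/√n = 2.484/√393 = 0.1253.

d ≈ 0.125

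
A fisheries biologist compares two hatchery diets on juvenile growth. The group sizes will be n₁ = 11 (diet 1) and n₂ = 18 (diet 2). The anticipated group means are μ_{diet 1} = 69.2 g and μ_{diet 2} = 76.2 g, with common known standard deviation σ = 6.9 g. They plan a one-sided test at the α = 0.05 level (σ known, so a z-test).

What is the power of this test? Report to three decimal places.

Standardized effect: d = |μ_{diet 1} − μ_{diet 2}| / σ = |69.2 − 76.2| / 6.9 = 1.0145
Noncentrality parameter: δ = d / √(1/n₁ + 1/n₂) = 1.0145 / √(1/11 + 1/18) = 2.6508
Critical value for a one-sided test at α = 0.05: z_α = 1.645.
Power = Φ(δ − 1.645) = Φ(1.006) = 0.8428.

Power ≈ 0.843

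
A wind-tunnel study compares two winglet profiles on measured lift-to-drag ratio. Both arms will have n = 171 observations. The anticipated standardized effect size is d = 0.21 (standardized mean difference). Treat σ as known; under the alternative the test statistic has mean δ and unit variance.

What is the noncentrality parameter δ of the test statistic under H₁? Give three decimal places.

The noncentrality parameter scales effect size by the design's sample-size factor: δ = d·√(n/2) = 0.21 × √(171/2) = 1.9418

δ ≈ 1.942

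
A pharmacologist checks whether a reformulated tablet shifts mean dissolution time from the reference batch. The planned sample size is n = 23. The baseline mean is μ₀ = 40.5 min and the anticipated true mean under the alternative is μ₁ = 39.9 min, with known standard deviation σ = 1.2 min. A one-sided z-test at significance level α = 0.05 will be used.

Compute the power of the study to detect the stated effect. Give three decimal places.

Power ≈ 0.774

Standardized effect: d = |μ₁ − μ₀| / σ = |39.9 − 40.5| / 1.2 = 0.5000
Noncentrality parameter: δ = d·√n = 0.5000 × √23 = 2.3979
Critical value for a one-sided test at α = 0.05: z_α = 1.645.
Power = Φ(δ − 1.645) = Φ(0.753) = 0.7743.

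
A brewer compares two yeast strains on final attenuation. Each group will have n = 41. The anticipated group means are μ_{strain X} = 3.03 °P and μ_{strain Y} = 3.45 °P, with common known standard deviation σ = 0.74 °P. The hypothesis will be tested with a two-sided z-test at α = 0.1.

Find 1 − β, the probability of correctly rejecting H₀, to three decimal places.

Standardized effect: d = |μ_{strain X} − μ_{strain Y}| / σ = |3.03 − 3.45| / 0.74 = 0.5676
Noncentrality parameter: δ = d·√(n/2) = 0.5676 × √(41/2) = 2.5698
Critical value for a two-sided test at α = 0.1: z_{α/2} = 1.645.
Power = Φ(δ − 1.645) + Φ(−δ − 1.645) = Φ(0.925) + Φ(-4.215) = 0.8225 + 0.0000 = 0.8225.

Power ≈ 0.823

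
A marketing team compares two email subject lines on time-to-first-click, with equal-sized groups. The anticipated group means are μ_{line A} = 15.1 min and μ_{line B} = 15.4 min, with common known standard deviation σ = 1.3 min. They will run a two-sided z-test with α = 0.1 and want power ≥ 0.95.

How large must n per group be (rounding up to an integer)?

n = 407 per group

Standardized effect: d = |μ_{line A} − μ_{line B}| / σ = |15.1 − 15.4| / 1.3 = 0.2308
For power 0.95 need Φ(δ − z_{0.05}) = 0.95, so δ = z_{0.05} + z_{0.05} = 1.645 + 1.645 = 3.290.
(The Φ(−δ − z_{α/2}) term is vanishingly small for δ > 0 and is dropped in the standard sample-size formula.)
δ = d·√(n/2) ⇒ n = 2(δ/d)² = 2 × (3.290 / 0.2308)² = 406.43.
Rounding up, n = 407 per group.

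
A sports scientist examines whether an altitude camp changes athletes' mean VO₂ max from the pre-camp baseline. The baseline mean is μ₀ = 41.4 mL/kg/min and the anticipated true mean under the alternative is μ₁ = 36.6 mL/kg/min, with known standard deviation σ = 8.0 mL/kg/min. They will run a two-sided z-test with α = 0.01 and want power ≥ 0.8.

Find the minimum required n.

n = 33

Standardized effect: d = |μ₁ − μ₀| / σ = |36.6 − 41.4| / 8.0 = 0.6000
For power 0.8 need Φ(δ − z_{0.005}) = 0.8, so δ = z_{0.005} + z_{0.20} = 2.576 + 0.842 = 3.417.
(For δ > 0 the lower-tail rejection region contributes negligibly to power, so the one-term inversion is standard.)
δ = d·√n ⇒ n = (δ/d)² = (3.417 / 0.6000)² = 32.44.
Round up to the next whole unit.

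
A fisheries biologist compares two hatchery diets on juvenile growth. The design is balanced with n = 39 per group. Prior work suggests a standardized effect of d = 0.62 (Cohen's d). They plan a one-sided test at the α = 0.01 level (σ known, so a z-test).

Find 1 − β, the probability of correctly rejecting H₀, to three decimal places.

Power ≈ 0.660

Noncentrality parameter: δ = d·√(n/2) = 0.62 × √(39/2) = 2.7378
Critical value for a one-sided test at α = 0.01: z_α = 2.326.
Power = Φ(δ − 2.326) = Φ(0.411) = 0.6596.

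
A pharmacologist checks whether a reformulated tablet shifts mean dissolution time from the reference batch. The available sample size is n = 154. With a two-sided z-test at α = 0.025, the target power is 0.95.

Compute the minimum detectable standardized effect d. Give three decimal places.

Required noncentrality: δ = z_{0.0125} + z_{0.05} = 2.241 + 1.645 = 3.886.
(The second rejection-region term Φ(−δ − z_{α/2}) is negligible and dropped.)
δ = d·√n ⇒ d = δ/√n = 3.886/√154 = 0.3132.

d ≈ 0.313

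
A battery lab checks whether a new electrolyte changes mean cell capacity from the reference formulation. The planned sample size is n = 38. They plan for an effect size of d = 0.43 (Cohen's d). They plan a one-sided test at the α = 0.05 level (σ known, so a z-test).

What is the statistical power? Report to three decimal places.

Power ≈ 0.843

Noncentrality parameter: δ = d·√n = 0.43 × √38 = 2.6507
Critical value for a one-sided test at α = 0.05: z_α = 1.645.
Power = Φ(δ − 1.645) = Φ(1.006) = 0.8428.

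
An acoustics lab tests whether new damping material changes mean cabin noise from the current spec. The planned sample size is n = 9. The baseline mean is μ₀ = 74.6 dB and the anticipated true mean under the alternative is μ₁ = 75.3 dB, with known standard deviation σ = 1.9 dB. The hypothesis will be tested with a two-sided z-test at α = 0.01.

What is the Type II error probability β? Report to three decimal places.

Standardized effect: d = |μ₁ − μ₀| / σ = |75.3 − 74.6| / 1.9 = 0.3684
Noncentrality parameter: δ = d·√n = 0.3684 × √9 = 1.1053
Critical value for a two-sided test at α = 0.01: z_{α/2} = 2.576.
Power = Φ(δ − 2.576) + Φ(−δ − 2.576) = Φ(-1.471) + Φ(-3.681) = 0.0707 + 0.0001 = 0.0708.
Type II error: β = 1 − power = 1 − 0.0708 = 0.9292.

β ≈ 0.929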